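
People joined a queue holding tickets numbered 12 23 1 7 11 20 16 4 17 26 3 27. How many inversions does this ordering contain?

Sweep left to right; for each value list the smaller values that follow it:
12: 5
23: 8
1: 0
7: 2
11: 2
20: 4
16: 2
4: 1
17: 1
26: 1
3: 0
27: 0
Sum: 5 + 8 + 0 + 2 + 2 + 4 + 2 + 1 + 1 + 1 + 0 + 0 = 26

26 inversions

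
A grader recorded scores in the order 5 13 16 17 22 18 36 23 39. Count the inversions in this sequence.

2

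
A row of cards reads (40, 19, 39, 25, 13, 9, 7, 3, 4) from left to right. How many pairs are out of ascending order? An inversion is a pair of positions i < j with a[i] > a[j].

There are 33 out-of-order pairs.

Sweep left to right; for each value list the smaller values that follow it:
40: 8
19: 5
39: 6
25: 5
13: 4
9: 3
7: 2
3: 0
4: 0
Sum: 8 + 5 + 6 + 5 + 4 + 3 + 2 + 0 + 0 = 33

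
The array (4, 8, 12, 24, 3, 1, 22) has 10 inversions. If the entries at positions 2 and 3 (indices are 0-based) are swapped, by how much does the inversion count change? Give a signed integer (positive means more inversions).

+1

Positions 2 and 3 hold 12 and 24; after swapping, the array is [4, 8, 24, 12, 3, 1, 22].
For each element, count later entries that are smaller:
4 → 3, 1 → 2
8 → 3, 1 → 2
24 → 12, 3, 1, 22 → 4
12 → 3, 1 → 2
3 → 1 → 1
1 → none → 0
22 → none → 0
Sum: 2 + 2 + 4 + 2 + 1 + 0 + 0 = 11
Change: 11 − 10 = +1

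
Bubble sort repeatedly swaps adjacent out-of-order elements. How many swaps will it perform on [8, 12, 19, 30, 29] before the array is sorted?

1 adjacent swap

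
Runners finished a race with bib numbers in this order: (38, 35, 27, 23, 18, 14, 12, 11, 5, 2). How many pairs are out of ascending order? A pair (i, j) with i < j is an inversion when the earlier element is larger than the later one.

45 inversions

Sweep left to right; for each value list the smaller values that follow it:
38: 9
35: 8
27: 7
23: 6
18: 5
14: 4
12: 3
11: 2
5: 1
2: 0
Sum: 9 + 8 + 7 + 6 + 5 + 4 + 3 + 2 + 1 + 0 = 45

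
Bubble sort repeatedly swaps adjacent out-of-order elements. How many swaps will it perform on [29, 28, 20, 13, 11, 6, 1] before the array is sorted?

21

The minimum number of adjacent swaps to sort an array equals its inversion count, since every such swap removes exactly one inversion.
Count inversions — for each element, later elements that are smaller:
29: 28, 20, 13, 11, 6, 1 → 6
28: 20, 13, 11, 6, 1 → 5
20: 13, 11, 6, 1 → 4
13: 11, 6, 1 → 3
11: 6, 1 → 2
6: 1 → 1
1: none → 0
Total inversions: 6 + 5 + 4 + 3 + 2 + 1 + 0 = 21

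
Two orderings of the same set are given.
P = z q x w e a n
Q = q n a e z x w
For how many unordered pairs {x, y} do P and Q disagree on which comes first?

13 disagreeing pairs

Assign each item its position (1..7) in the first ordering, then rewrite the second ordering as that position sequence:
positions: z→1, q→2, x→3, w→4, e→5, a→6, n→7
second ordering as positions: [2, 7, 6, 5, 1, 3, 4]
Discordant pairs = inversions in this position sequence.
2: 1 → 1
7: 6, 5, 1, 3, 4 → 5
6: 5, 1, 3, 4 → 4
5: 1, 3, 4 → 3
1: 0
3: 0
4: 0
Total: 1 + 5 + 4 + 3 + 0 + 0 + 0 = 13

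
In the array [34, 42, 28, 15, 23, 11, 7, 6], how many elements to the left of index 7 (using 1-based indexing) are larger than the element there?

6

The element at index 7 is 7.
Elements before it: 34, 42, 28, 15, 23, 11
Those larger than 7: 34, 42, 28, 15, 23, 11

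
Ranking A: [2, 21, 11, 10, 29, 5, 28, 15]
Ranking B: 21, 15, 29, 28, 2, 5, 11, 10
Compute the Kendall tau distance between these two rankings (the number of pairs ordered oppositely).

16

Assign each item its position (1..8) in the first ordering, then rewrite the second ordering as that position sequence:
positions: 2→1, 21→2, 11→3, 10→4, 29→5, 5→6, 28→7, 15→8
second ordering as positions: [2, 8, 5, 7, 1, 6, 3, 4]
Discordant pairs = inversions in this position sequence.
2: 1 → 1
8: 5, 7, 1, 6, 3, 4 → 6
5: 1, 3, 4 → 3
7: 1, 6, 3, 4 → 4
1: 0
6: 3, 4 → 2
3: 0
4: 0
Total: 1 + 6 + 3 + 4 + 0 + 2 + 0 + 0 = 16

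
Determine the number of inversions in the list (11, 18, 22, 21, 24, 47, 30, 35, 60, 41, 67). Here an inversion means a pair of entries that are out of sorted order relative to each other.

Count, for each position, how many later elements it exceeds:
11: 0
18: 0
22: 1
21: 0
24: 0
47: 3
30: 0
35: 0
60: 1
41: 0
67: 0
Sum: 0 + 0 + 1 + 0 + 0 + 3 + 0 + 0 + 1 + 0 + 0 = 5

There are 5 out-of-order pairs.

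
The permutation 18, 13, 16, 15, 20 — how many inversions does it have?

Inversions: 4

Count, for each position, how many later elements it exceeds:
18 → 13, 16, 15 → 3
13 → none → 0
16 → 15 → 1
15 → none → 0
20 → none → 0
Sum: 3 + 0 + 1 + 0 + 0 = 4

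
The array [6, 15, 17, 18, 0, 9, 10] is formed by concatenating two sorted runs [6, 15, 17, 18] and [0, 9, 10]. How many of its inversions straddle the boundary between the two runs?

10

Count, for every r in R, how many entries of L exceed r:
r = 0: 6, 15, 17, 18 → 4
r = 9: 15, 17, 18 → 3
r = 10: 15, 17, 18 → 3
Cross-inversions: 4 + 3 + 3 = 10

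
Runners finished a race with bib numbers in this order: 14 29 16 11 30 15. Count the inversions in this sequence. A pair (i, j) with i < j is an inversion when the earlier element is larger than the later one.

7

Count, for each position, how many later elements it exceeds:
14 → 11 → 1
29 → 16, 11, 15 → 3
16 → 11, 15 → 2
11 → none → 0
30 → 15 → 1
15 → none → 0
Sum: 1 + 3 + 2 + 0 + 1 + 0 = 7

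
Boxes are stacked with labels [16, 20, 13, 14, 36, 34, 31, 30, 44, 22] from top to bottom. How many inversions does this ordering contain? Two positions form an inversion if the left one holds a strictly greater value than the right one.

Element-by-element contributions:
16 → 13, 14 → 2
20 → 13, 14 → 2
13 → none → 0
14 → none → 0
36 → 34, 31, 30, 22 → 4
34 → 31, 30, 22 → 3
31 → 30, 22 → 2
30 → 22 → 1
44 → 22 → 1
22 → none → 0
Sum: 2 + 2 + 0 + 0 + 4 + 3 + 2 + 1 + 1 + 0 = 15

15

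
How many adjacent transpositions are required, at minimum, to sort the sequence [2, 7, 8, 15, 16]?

0 adjacent swaps

The minimum number of adjacent swaps to sort an array equals its inversion count, since every such swap removes exactly one inversion.
Count inversions — for each element, later elements that are smaller:
2: none → 0
7: none → 0
8: none → 0
15: none → 0
16: none → 0
Total inversions: 0 + 0 + 0 + 0 + 0 = 0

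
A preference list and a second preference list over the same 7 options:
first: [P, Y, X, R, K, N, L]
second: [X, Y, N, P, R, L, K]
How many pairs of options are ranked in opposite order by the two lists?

Pairs: 7

Assign each item its position (1..7) in the first ordering, then rewrite the second ordering as that position sequence:
positions: P→1, Y→2, X→3, R→4, K→5, N→6, L→7
second ordering as positions: [3, 2, 6, 1, 4, 7, 5]
Discordant pairs = inversions in this position sequence.
3: 2, 1 → 2
2: 1 → 1
6: 1, 4, 5 → 3
1: 0
4: 0
7: 5 → 1
5: 0
Total: 2 + 1 + 3 + 0 + 0 + 1 + 0 = 7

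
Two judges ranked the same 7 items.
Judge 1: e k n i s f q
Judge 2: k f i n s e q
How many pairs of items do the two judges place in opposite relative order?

9

Assign each item its position (1..7) in the first ordering, then rewrite the second ordering as that position sequence:
positions: e→1, k→2, n→3, i→4, s→5, f→6, q→7
second ordering as positions: [2, 6, 4, 3, 5, 1, 7]
Discordant pairs = inversions in this position sequence.
2: 1 → 1
6: 4, 3, 5, 1 → 4
4: 3, 1 → 2
3: 1 → 1
5: 1 → 1
1: 0
7: 0
Total: 1 + 4 + 2 + 1 + 1 + 0 + 0 = 9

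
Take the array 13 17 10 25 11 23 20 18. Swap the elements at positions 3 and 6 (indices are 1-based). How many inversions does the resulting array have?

Positions 3 and 6 hold 10 and 23; after swapping, the array is [13, 17, 23, 25, 11, 10, 20, 18].
For each element, count later entries that are smaller:
13 → 11, 10 → 2
17 → 11, 10 → 2
23 → 11, 10, 20, 18 → 4
25 → 11, 10, 20, 18 → 4
11 → 10 → 1
10 → none → 0
20 → 18 → 1
18 → none → 0
Sum: 2 + 2 + 4 + 4 + 1 + 0 + 1 + 0 = 14

14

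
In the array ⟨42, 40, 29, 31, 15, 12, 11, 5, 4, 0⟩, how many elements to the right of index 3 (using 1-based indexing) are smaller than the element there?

The element at index 3 is 29.
Elements after it: 31, 15, 12, 11, 5, 4, 0
Those smaller than 29: 15, 12, 11, 5, 4, 0

6 such elements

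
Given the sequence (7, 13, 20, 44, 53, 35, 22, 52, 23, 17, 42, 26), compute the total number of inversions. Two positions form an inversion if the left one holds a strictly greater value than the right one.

For each element, count later entries that are smaller:
7 → none → 0
13 → none → 0
20 → 17 → 1
44 → 35, 22, 23, 17, 42, 26 → 6
53 → 35, 22, 52, 23, 17, 42, 26 → 7
35 → 22, 23, 17, 26 → 4
22 → 17 → 1
52 → 23, 17, 42, 26 → 4
23 → 17 → 1
17 → none → 0
42 → 26 → 1
26 → none → 0
Sum: 0 + 0 + 1 + 6 + 7 + 4 + 1 + 4 + 1 + 0 + 1 + 0 = 25

25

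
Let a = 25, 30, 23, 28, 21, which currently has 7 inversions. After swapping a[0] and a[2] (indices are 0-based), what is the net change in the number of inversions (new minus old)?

-1

Positions 0 and 2 hold 25 and 23; after swapping, the array is [23, 30, 25, 28, 21].
For each element, count later entries that are smaller:
23 → 21 → 1
30 → 25, 28, 21 → 3
25 → 21 → 1
28 → 21 → 1
21 → none → 0
Sum: 1 + 3 + 1 + 1 + 0 = 6
Change: 6 − 7 = -1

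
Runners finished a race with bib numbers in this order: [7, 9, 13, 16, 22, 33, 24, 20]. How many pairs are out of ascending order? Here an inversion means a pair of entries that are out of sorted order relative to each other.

Sweep left to right; for each value list the smaller values that follow it:
7 → none → 0
9 → none → 0
13 → none → 0
16 → none → 0
22 → 20 → 1
33 → 24, 20 → 2
24 → 20 → 1
20 → none → 0
Sum: 0 + 0 + 0 + 0 + 1 + 2 + 1 + 0 = 4

There are 4 inversions.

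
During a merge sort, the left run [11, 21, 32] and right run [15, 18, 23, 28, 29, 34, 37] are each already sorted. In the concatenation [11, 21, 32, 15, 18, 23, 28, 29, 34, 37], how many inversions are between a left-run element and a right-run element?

7 cross-inversions

For each element r of the right run, count left-run elements greater than r:
r = 15: 21, 32 → 2
r = 18: 21, 32 → 2
r = 23: 32 → 1
r = 28: 32 → 1
r = 29: 32 → 1
r = 34: none → 0
r = 37: none → 0
Cross-inversions: 2 + 2 + 1 + 1 + 1 + 0 + 0 = 7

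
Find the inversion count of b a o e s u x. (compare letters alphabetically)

2 out-of-order pairs

Element-by-element contributions:
b → a → 1
a → none → 0
o → e → 1
e → none → 0
s → none → 0
u → none → 0
x → none → 0
Sum: 1 + 0 + 1 + 0 + 0 + 0 + 0 = 2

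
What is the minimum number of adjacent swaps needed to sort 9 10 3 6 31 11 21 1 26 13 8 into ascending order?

24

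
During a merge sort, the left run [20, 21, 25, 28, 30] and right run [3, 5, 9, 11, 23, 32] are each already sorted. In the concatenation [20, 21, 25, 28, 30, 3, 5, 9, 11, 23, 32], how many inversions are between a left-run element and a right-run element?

23 cross-inversions

For each element r of the right run, count left-run elements greater than r:
r = 3: 20, 21, 25, 28, 30 → 5
r = 5: 20, 21, 25, 28, 30 → 5
r = 9: 20, 21, 25, 28, 30 → 5
r = 11: 20, 21, 25, 28, 30 → 5
r = 23: 25, 28, 30 → 3
r = 32: none → 0
Cross-inversions: 5 + 5 + 5 + 5 + 3 + 0 = 23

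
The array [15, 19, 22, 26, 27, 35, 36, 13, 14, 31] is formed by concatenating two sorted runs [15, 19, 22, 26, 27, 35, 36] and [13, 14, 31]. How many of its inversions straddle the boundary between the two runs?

Take each right-half value and tally the left-half values above it:
r = 13: 15, 19, 22, 26, 27, 35, 36 → 7
r = 14: 15, 19, 22, 26, 27, 35, 36 → 7
r = 31: 35, 36 → 2
Cross-inversions: 7 + 7 + 2 = 16

16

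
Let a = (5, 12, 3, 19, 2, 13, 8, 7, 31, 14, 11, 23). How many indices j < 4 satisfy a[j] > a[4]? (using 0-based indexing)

4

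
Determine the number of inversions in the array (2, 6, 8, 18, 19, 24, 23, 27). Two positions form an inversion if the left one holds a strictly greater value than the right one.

For each element, count later entries that are smaller:
2: 0
6: 0
8: 0
18: 0
19: 0
24: 1
23: 0
27: 0
Sum: 0 + 0 + 0 + 0 + 0 + 1 + 0 + 0 = 1

1 inversion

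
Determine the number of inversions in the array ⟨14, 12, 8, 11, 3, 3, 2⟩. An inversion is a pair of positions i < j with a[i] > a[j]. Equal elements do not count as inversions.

19

Count, for each position, how many later elements it exceeds:
14 → 12, 8, 11, 3, 3, 2 → 6
12 → 8, 11, 3, 3, 2 → 5
8 → 3, 3, 2 → 3
11 → 3, 3, 2 → 3
3 → 2 → 1
3 → 2 → 1
2 → none → 0
Sum: 6 + 5 + 3 + 3 + 1 + 1 + 0 = 19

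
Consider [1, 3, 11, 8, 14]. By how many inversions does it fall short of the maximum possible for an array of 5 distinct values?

9 inversions short

Maximum inversions for 5 distinct elements is C(5, 2) = 5·4/2 = 10.
Current inversions — for each element, count later smaller elements:
1: 0
3: 0
11: 1
8: 0
14: 0
Current total: 0 + 0 + 1 + 0 + 0 = 1
Shortfall: 10 − 1 = 9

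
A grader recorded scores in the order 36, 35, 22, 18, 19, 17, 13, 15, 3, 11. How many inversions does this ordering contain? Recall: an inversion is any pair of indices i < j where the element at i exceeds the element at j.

42 inversions

Sweep left to right; for each value list the smaller values that follow it:
36 → 35, 22, 18, 19, 17, 13, 15, 3, 11 → 9
35 → 22, 18, 19, 17, 13, 15, 3, 11 → 8
22 → 18, 19, 17, 13, 15, 3, 11 → 7
18 → 17, 13, 15, 3, 11 → 5
19 → 17, 13, 15, 3, 11 → 5
17 → 13, 15, 3, 11 → 4
13 → 3, 11 → 2
15 → 3, 11 → 2
3 → none → 0
11 → none → 0
Sum: 9 + 8 + 7 + 5 + 5 + 4 + 2 + 2 + 0 + 0 = 42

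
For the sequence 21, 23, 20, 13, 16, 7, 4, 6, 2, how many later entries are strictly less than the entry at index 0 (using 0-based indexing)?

7

The element at index 0 is 21.
Elements after it: 23, 20, 13, 16, 7, 4, 6, 2
Those smaller than 21: 20, 13, 16, 7, 4, 6, 2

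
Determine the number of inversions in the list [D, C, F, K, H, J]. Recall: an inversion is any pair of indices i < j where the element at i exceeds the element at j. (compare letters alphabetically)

3

Inversion pairs (indices are 0-based):
(0,1): D > C
(3,4): K > H
(3,5): K > J
That's 3 pairs.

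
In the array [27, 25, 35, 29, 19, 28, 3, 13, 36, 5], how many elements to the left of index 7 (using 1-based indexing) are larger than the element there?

The element at index 7 is 3.
Elements before it: 27, 25, 35, 29, 19, 28
Those larger than 3: 27, 25, 35, 29, 19, 28

6 such elements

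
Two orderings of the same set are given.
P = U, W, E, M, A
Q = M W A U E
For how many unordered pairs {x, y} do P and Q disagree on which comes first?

6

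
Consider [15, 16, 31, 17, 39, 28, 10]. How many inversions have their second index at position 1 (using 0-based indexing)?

0 such elements

The element at index 1 is 16.
Elements before it: 15
None of them are larger than 16.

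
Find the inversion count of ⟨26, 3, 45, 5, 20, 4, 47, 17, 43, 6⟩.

Sweep left to right; for each value list the smaller values that follow it:
26: 6
3: 0
45: 6
5: 1
20: 3
4: 0
47: 3
17: 1
43: 1
6: 0
Sum: 6 + 0 + 6 + 1 + 3 + 0 + 3 + 1 + 1 + 0 = 21

21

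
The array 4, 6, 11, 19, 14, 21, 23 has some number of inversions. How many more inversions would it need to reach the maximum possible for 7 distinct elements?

Maximum inversions for 7 distinct elements is C(7, 2) = 7·6/2 = 21.
Current inversions — for each element, count later smaller elements:
4: 0
6: 0
11: 0
19: 1
14: 0
21: 0
23: 0
Current total: 0 + 0 + 0 + 1 + 0 + 0 + 0 = 1
Shortfall: 21 − 1 = 20

20 inversions short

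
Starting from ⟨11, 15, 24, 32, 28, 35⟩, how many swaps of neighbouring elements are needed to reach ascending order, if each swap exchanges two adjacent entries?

Minimum adjacent swaps = number of inversions (each swap of adjacent out-of-order elements removes one inversion and no swap can remove more).
Count inversions — for each element, later elements that are smaller:
11: none → 0
15: none → 0
24: none → 0
32: 28 → 1
28: none → 0
35: none → 0
Total inversions: 0 + 0 + 0 + 1 + 0 + 0 = 1

1 swap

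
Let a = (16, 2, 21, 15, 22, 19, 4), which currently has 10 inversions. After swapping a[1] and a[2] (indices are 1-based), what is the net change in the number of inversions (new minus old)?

Positions 1 and 2 hold 16 and 2; after swapping, the array is [2, 16, 21, 15, 22, 19, 4].
Sweep left to right; for each value list the smaller values that follow it:
2: 0
16: 2
21: 3
15: 1
22: 2
19: 1
4: 0
Sum: 0 + 2 + 3 + 1 + 2 + 1 + 0 = 9
Change: 9 − 10 = -1

-1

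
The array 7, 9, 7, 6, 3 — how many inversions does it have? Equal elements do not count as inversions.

8

Inversion pairs (indices are 1-based):
(1,4): 7 > 6
(1,5): 7 > 3
(2,3): 9 > 7
(2,4): 9 > 6
(2,5): 9 > 3
(3,4): 7 > 6
(3,5): 7 > 3
(4,5): 6 > 3
That's 8 pairs.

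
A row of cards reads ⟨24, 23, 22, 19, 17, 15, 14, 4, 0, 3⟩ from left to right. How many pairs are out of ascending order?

Sweep left to right; for each value list the smaller values that follow it:
24: 9
23: 8
22: 7
19: 6
17: 5
15: 4
14: 3
4: 2
0: 0
3: 0
Sum: 9 + 8 + 7 + 6 + 5 + 4 + 3 + 2 + 0 + 0 = 44

44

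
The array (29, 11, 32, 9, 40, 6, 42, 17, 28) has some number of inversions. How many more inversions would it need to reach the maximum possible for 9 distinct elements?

19 inversions short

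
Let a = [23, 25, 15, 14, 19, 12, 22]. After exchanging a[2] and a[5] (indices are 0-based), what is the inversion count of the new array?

11 inversions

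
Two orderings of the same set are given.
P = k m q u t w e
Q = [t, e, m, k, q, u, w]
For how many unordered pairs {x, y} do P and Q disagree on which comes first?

Assign each item its position (1..7) in the first ordering, then rewrite the second ordering as that position sequence:
positions: k→1, m→2, q→3, u→4, t→5, w→6, e→7
second ordering as positions: [5, 7, 2, 1, 3, 4, 6]
Discordant pairs = inversions in this position sequence.
5: 2, 1, 3, 4 → 4
7: 2, 1, 3, 4, 6 → 5
2: 1 → 1
1: 0
3: 0
4: 0
6: 0
Total: 4 + 5 + 1 + 0 + 0 + 0 + 0 = 10

10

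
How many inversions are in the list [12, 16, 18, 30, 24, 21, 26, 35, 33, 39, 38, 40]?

Count, for each position, how many later elements it exceeds:
12: 0
16: 0
18: 0
30: 3
24: 1
21: 0
26: 0
35: 1
33: 0
39: 1
38: 0
40: 0
Sum: 0 + 0 + 0 + 3 + 1 + 0 + 0 + 1 + 0 + 1 + 0 + 0 = 6

6 inversions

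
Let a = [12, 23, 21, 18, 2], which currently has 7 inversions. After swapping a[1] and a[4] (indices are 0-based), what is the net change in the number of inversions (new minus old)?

-5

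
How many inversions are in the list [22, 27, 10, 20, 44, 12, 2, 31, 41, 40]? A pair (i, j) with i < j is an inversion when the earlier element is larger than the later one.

Sweep left to right; for each value list the smaller values that follow it:
22: 4
27: 4
10: 1
20: 2
44: 5
12: 1
2: 0
31: 0
41: 1
40: 0
Sum: 4 + 4 + 1 + 2 + 5 + 1 + 0 + 0 + 1 + 0 = 18

18 inversions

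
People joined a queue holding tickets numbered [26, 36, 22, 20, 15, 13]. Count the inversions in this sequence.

14

For each element, count later entries that are smaller:
26: 4
36: 4
22: 3
20: 2
15: 1
13: 0
Sum: 4 + 4 + 3 + 2 + 1 + 0 = 14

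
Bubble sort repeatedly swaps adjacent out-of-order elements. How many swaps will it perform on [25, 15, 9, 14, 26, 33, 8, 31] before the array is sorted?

Each adjacent swap fixes exactly one inversion, so the minimum swap count equals the number of inversions.
Count inversions — for each element, later elements that are smaller:
25: 15, 9, 14, 8 → 4
15: 9, 14, 8 → 3
9: 8 → 1
14: 8 → 1
26: 8 → 1
33: 8, 31 → 2
8: none → 0
31: none → 0
Total inversions: 4 + 3 + 1 + 1 + 1 + 2 + 0 + 0 = 12

12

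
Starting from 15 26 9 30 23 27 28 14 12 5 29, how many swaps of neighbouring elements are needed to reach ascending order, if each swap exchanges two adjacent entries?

29 adjacent swaps

The minimum number of adjacent swaps to sort an array equals its inversion count, since every such swap removes exactly one inversion.
Count inversions — for each element, later elements that are smaller:
15: 9, 14, 12, 5 → 4
26: 9, 23, 14, 12, 5 → 5
9: 5 → 1
30: 23, 27, 28, 14, 12, 5, 29 → 7
23: 14, 12, 5 → 3
27: 14, 12, 5 → 3
28: 14, 12, 5 → 3
14: 12, 5 → 2
12: 5 → 1
5: none → 0
29: none → 0
Total inversions: 4 + 5 + 1 + 7 + 3 + 3 + 3 + 2 + 1 + 0 + 0 = 29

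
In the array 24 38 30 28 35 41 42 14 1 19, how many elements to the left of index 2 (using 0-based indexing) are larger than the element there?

1

The element at index 2 is 30.
Elements before it: 24, 38
Those larger than 30: 38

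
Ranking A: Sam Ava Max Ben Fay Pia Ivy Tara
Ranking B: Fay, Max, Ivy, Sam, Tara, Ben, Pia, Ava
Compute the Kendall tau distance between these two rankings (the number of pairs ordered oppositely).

Assign each item its position (1..8) in the first ordering, then rewrite the second ordering as that position sequence:
positions: Sam→1, Ava→2, Max→3, Ben→4, Fay→5, Pia→6, Ivy→7, Tara→8
second ordering as positions: [5, 3, 7, 1, 8, 4, 6, 2]
Discordant pairs = inversions in this position sequence.
5: 3, 1, 4, 2 → 4
3: 1, 2 → 2
7: 1, 4, 6, 2 → 4
1: 0
8: 4, 6, 2 → 3
4: 2 → 1
6: 2 → 1
2: 0
Total: 4 + 2 + 4 + 0 + 3 + 1 + 1 + 0 = 15

15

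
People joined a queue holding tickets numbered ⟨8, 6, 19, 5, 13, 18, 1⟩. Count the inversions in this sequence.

12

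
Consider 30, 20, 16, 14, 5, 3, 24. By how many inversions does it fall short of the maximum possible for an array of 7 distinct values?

5 inversions short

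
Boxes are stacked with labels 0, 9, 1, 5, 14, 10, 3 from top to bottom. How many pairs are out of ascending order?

7

For each element, count later entries that are smaller:
0 → none → 0
9 → 1, 5, 3 → 3
1 → none → 0
5 → 3 → 1
14 → 10, 3 → 2
10 → 3 → 1
3 → none → 0
Sum: 0 + 3 + 0 + 1 + 2 + 1 + 0 = 7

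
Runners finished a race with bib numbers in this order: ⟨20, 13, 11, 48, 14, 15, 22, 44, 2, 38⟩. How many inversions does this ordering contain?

Sweep left to right; for each value list the smaller values that follow it:
20: 5
13: 2
11: 1
48: 6
14: 1
15: 1
22: 1
44: 2
2: 0
38: 0
Sum: 5 + 2 + 1 + 6 + 1 + 1 + 1 + 2 + 0 + 0 = 19

19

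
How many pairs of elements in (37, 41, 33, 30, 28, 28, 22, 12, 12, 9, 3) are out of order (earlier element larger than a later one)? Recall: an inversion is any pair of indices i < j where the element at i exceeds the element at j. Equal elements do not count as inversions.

52 out-of-order pairs

Element-by-element contributions:
37: 9
41: 9
33: 8
30: 7
28: 5
28: 5
22: 4
12: 2
12: 2
9: 1
3: 0
Sum: 9 + 9 + 8 + 7 + 5 + 5 + 4 + 2 + 2 + 1 + 0 = 52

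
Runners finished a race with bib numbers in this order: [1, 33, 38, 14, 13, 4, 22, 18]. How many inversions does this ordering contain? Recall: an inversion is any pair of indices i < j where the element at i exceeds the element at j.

14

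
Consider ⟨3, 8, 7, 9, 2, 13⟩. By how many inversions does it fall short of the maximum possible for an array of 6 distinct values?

10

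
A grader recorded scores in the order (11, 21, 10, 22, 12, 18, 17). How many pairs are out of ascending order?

Inversions: 9

For each element, count later entries that are smaller:
11 → 10 → 1
21 → 10, 12, 18, 17 → 4
10 → none → 0
22 → 12, 18, 17 → 3
12 → none → 0
18 → 17 → 1
17 → none → 0
Sum: 1 + 4 + 0 + 3 + 0 + 1 + 0 = 9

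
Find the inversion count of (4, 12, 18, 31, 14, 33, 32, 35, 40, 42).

There are 3 inversions.

For each element, count later entries that are smaller:
4 → none → 0
12 → none → 0
18 → 14 → 1
31 → 14 → 1
14 → none → 0
33 → 32 → 1
32 → none → 0
35 → none → 0
40 → none → 0
42 → none → 0
Sum: 0 + 0 + 1 + 1 + 0 + 1 + 0 + 0 + 0 + 0 = 3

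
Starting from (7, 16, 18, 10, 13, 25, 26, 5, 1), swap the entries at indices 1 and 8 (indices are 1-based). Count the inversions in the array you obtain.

Positions 1 and 8 hold 7 and 5; after swapping, the array is [5, 16, 18, 10, 13, 25, 26, 7, 1].
For each element, count later entries that are smaller:
5: 1
16: 4
18: 4
10: 2
13: 2
25: 2
26: 2
7: 1
1: 0
Sum: 1 + 4 + 4 + 2 + 2 + 2 + 2 + 1 + 0 = 18

18 inversions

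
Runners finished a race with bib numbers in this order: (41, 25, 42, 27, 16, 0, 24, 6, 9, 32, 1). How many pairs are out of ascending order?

Element-by-element contributions:
41: 9
25: 6
42: 8
27: 6
16: 4
0: 0
24: 3
6: 1
9: 1
32: 1
1: 0
Sum: 9 + 6 + 8 + 6 + 4 + 0 + 3 + 1 + 1 + 1 + 0 = 39

Inversions: 39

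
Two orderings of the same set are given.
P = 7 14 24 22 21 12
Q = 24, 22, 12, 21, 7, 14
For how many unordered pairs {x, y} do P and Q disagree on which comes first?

Assign each item its position (1..6) in the first ordering, then rewrite the second ordering as that position sequence:
positions: 7→1, 14→2, 24→3, 22→4, 21→5, 12→6
second ordering as positions: [3, 4, 6, 5, 1, 2]
Discordant pairs = inversions in this position sequence.
3: 1, 2 → 2
4: 1, 2 → 2
6: 5, 1, 2 → 3
5: 1, 2 → 2
1: 0
2: 0
Total: 2 + 2 + 3 + 2 + 0 + 0 = 9

9 disagreeing pairs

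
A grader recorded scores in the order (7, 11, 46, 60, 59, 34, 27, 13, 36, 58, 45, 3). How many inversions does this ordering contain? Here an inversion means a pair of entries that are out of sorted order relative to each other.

Sweep left to right; for each value list the smaller values that follow it:
7 → 3 → 1
11 → 3 → 1
46 → 34, 27, 13, 36, 45, 3 → 6
60 → 59, 34, 27, 13, 36, 58, 45, 3 → 8
59 → 34, 27, 13, 36, 58, 45, 3 → 7
34 → 27, 13, 3 → 3
27 → 13, 3 → 2
13 → 3 → 1
36 → 3 → 1
58 → 45, 3 → 2
45 → 3 → 1
3 → none → 0
Sum: 1 + 1 + 6 + 8 + 7 + 3 + 2 + 1 + 1 + 2 + 1 + 0 = 33

33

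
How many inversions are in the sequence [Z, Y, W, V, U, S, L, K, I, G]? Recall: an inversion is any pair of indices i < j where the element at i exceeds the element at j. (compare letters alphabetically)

Count, for each position, how many later elements it exceeds:
Z → Y, W, V, U, S, L, K, I, G → 9
Y → W, V, U, S, L, K, I, G → 8
W → V, U, S, L, K, I, G → 7
V → U, S, L, K, I, G → 6
U → S, L, K, I, G → 5
S → L, K, I, G → 4
L → K, I, G → 3
K → I, G → 2
I → G → 1
G → none → 0
Sum: 9 + 8 + 7 + 6 + 5 + 4 + 3 + 2 + 1 + 0 = 45

45 inversions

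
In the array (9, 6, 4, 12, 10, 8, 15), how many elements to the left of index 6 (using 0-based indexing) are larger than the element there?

0

The element at index 6 is 15.
Elements before it: 9, 6, 4, 12, 10, 8
None of them are larger than 15.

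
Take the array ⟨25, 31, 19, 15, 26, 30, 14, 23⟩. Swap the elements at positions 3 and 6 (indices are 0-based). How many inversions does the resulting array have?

16 inversions

Positions 3 and 6 hold 15 and 14; after swapping, the array is [25, 31, 19, 14, 26, 30, 15, 23].
For each element, count later entries that are smaller:
25: 4
31: 6
19: 2
14: 0
26: 2
30: 2
15: 0
23: 0
Sum: 4 + 6 + 2 + 0 + 2 + 2 + 0 + 0 = 16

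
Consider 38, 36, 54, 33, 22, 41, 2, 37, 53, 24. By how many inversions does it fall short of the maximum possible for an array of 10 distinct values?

19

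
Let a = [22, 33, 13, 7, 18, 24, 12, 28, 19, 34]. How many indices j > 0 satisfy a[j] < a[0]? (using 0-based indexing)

The element at index 0 is 22.
Elements after it: 33, 13, 7, 18, 24, 12, 28, 19, 34
Those smaller than 22: 13, 7, 18, 12, 19

5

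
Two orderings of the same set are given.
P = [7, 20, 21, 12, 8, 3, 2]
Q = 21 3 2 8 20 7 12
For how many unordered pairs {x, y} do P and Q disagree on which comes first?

14

Assign each item its position (1..7) in the first ordering, then rewrite the second ordering as that position sequence:
positions: 7→1, 20→2, 21→3, 12→4, 8→5, 3→6, 2→7
second ordering as positions: [3, 6, 7, 5, 2, 1, 4]
Discordant pairs = inversions in this position sequence.
3: 2, 1 → 2
6: 5, 2, 1, 4 → 4
7: 5, 2, 1, 4 → 4
5: 2, 1, 4 → 3
2: 1 → 1
1: 0
4: 0
Total: 2 + 4 + 4 + 3 + 1 + 0 + 0 = 14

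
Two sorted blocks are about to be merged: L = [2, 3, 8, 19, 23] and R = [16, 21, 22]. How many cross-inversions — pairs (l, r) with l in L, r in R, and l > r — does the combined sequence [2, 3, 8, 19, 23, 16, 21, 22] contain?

4

Count, for every r in R, how many entries of L exceed r:
r = 16: 19, 23 → 2
r = 21: 23 → 1
r = 22: 23 → 1
Cross-inversions: 2 + 1 + 1 = 4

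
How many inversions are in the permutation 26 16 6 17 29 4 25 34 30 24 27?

Sweep left to right; for each value list the smaller values that follow it:
26: 6
16: 2
6: 1
17: 1
29: 4
4: 0
25: 1
34: 3
30: 2
24: 0
27: 0
Sum: 6 + 2 + 1 + 1 + 4 + 0 + 1 + 3 + 2 + 0 + 0 = 20

20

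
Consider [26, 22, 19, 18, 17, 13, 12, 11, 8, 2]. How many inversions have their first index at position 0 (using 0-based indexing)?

The element at index 0 is 26.
Elements after it: 22, 19, 18, 17, 13, 12, 11, 8, 2
Those smaller than 26: 22, 19, 18, 17, 13, 12, 11, 8, 2

9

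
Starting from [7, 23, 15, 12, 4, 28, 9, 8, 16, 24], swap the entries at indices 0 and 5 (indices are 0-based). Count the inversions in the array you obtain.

Inversions: 26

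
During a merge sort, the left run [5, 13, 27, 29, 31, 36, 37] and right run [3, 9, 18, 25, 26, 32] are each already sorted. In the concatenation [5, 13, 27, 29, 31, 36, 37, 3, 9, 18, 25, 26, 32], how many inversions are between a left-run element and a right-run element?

30

For each element r of the right run, count left-run elements greater than r:
r = 3: 5, 13, 27, 29, 31, 36, 37 → 7
r = 9: 13, 27, 29, 31, 36, 37 → 6
r = 18: 27, 29, 31, 36, 37 → 5
r = 25: 27, 29, 31, 36, 37 → 5
r = 26: 27, 29, 31, 36, 37 → 5
r = 32: 36, 37 → 2
Cross-inversions: 7 + 6 + 5 + 5 + 5 + 2 = 30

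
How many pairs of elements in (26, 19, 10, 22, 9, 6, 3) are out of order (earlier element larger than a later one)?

19 inversions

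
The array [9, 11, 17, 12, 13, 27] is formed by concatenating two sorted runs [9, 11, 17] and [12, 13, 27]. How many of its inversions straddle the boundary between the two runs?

2 cross-inversions

Take each right-half value and tally the left-half values above it:
r = 12: 17 → 1
r = 13: 17 → 1
r = 27: none → 0
Cross-inversions: 1 + 1 + 0 = 2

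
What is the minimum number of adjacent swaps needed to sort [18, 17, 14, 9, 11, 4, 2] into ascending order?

Adjacent swaps: 20

Each adjacent swap fixes exactly one inversion, so the minimum swap count equals the number of inversions.
Count inversions — for each element, later elements that are smaller:
18: 17, 14, 9, 11, 4, 2 → 6
17: 14, 9, 11, 4, 2 → 5
14: 9, 11, 4, 2 → 4
9: 4, 2 → 2
11: 4, 2 → 2
4: 2 → 1
2: none → 0
Total inversions: 6 + 5 + 4 + 2 + 2 + 1 + 0 = 20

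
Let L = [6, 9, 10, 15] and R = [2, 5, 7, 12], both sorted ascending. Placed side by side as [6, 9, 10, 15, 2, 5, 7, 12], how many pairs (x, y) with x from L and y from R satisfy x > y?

Count, for every r in R, how many entries of L exceed r:
r = 2: 6, 9, 10, 15 → 4
r = 5: 6, 9, 10, 15 → 4
r = 7: 9, 10, 15 → 3
r = 12: 15 → 1
Cross-inversions: 4 + 4 + 3 + 1 = 12

12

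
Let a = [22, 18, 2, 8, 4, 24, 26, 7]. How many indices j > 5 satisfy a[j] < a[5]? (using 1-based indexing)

0

The element at index 5 is 4.
Elements after it: 24, 26, 7
None of them are smaller than 4.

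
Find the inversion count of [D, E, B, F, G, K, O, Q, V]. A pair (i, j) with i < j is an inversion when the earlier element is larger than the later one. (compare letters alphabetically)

Element-by-element contributions:
D: 1
E: 1
B: 0
F: 0
G: 0
K: 0
O: 0
Q: 0
V: 0
Sum: 1 + 1 + 0 + 0 + 0 + 0 + 0 + 0 + 0 = 2

2 out-of-order pairs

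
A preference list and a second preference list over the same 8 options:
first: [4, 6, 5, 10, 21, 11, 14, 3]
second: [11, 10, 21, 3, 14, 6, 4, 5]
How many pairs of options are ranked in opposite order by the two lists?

19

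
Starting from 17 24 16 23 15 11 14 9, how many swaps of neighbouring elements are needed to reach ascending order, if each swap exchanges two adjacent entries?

Minimum adjacent swaps = number of inversions (each swap of adjacent out-of-order elements removes one inversion and no swap can remove more).
Count inversions — for each element, later elements that are smaller:
17: 16, 15, 11, 14, 9 → 5
24: 16, 23, 15, 11, 14, 9 → 6
16: 15, 11, 14, 9 → 4
23: 15, 11, 14, 9 → 4
15: 11, 14, 9 → 3
11: 9 → 1
14: 9 → 1
9: none → 0
Total inversions: 5 + 6 + 4 + 4 + 3 + 1 + 1 + 0 = 24

24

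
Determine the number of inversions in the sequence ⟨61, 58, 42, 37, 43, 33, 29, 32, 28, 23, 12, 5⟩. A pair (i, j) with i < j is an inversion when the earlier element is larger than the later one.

Inversions: 63

Element-by-element contributions:
61 → 58, 42, 37, 43, 33, 29, 32, 28, 23, 12, 5 → 11
58 → 42, 37, 43, 33, 29, 32, 28, 23, 12, 5 → 10
42 → 37, 33, 29, 32, 28, 23, 12, 5 → 8
37 → 33, 29, 32, 28, 23, 12, 5 → 7
43 → 33, 29, 32, 28, 23, 12, 5 → 7
33 → 29, 32, 28, 23, 12, 5 → 6
29 → 28, 23, 12, 5 → 4
32 → 28, 23, 12, 5 → 4
28 → 23, 12, 5 → 3
23 → 12, 5 → 2
12 → 5 → 1
5 → none → 0
Sum: 11 + 10 + 8 + 7 + 7 + 6 + 4 + 4 + 3 + 2 + 1 + 0 = 63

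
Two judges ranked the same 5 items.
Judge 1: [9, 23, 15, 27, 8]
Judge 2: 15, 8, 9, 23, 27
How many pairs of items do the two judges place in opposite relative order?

5

Assign each item its position (1..5) in the first ordering, then rewrite the second ordering as that position sequence:
positions: 9→1, 23→2, 15→3, 27→4, 8→5
second ordering as positions: [3, 5, 1, 2, 4]
Discordant pairs = inversions in this position sequence.
3: 1, 2 → 2
5: 1, 2, 4 → 3
1: 0
2: 0
4: 0
Total: 2 + 3 + 0 + 0 + 0 = 5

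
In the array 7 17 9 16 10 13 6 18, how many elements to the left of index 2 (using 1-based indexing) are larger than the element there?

The element at index 2 is 17.
Elements before it: 7
None of them are larger than 17.

0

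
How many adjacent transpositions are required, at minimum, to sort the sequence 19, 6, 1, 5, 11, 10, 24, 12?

Swaps: 10

The minimum number of adjacent swaps to sort an array equals its inversion count, since every such swap removes exactly one inversion.
Count inversions — for each element, later elements that are smaller:
19: 6, 1, 5, 11, 10, 12 → 6
6: 1, 5 → 2
1: none → 0
5: none → 0
11: 10 → 1
10: none → 0
24: 12 → 1
12: none → 0
Total inversions: 6 + 2 + 0 + 0 + 1 + 0 + 1 + 0 = 10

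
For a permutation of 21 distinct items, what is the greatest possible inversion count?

210 inversions

A reversed (strictly descending) arrangement makes every pair an inversion, giving C(21, 2) inversions.
C(21, 2) = 21·20/2 = 210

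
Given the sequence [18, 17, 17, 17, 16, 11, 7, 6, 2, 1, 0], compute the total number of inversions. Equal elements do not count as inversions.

52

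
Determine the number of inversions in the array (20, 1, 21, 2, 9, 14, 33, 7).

Count, for each position, how many later elements it exceeds:
20: 5
1: 0
21: 4
2: 0
9: 1
14: 1
33: 1
7: 0
Sum: 5 + 0 + 4 + 0 + 1 + 1 + 1 + 0 = 12

There are 12 inversions.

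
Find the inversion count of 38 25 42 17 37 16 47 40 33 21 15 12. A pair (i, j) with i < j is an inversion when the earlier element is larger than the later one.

46 inversions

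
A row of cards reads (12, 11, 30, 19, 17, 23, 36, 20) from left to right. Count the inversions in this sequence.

Sweep left to right; for each value list the smaller values that follow it:
12: 1
11: 0
30: 4
19: 1
17: 0
23: 1
36: 1
20: 0
Sum: 1 + 0 + 4 + 1 + 0 + 1 + 1 + 0 = 8

8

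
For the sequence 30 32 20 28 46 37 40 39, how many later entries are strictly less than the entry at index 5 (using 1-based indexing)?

3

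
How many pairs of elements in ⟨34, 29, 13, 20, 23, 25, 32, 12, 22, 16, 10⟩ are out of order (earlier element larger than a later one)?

Element-by-element contributions:
34 → 29, 13, 20, 23, 25, 32, 12, 22, 16, 10 → 10
29 → 13, 20, 23, 25, 12, 22, 16, 10 → 8
13 → 12, 10 → 2
20 → 12, 16, 10 → 3
23 → 12, 22, 16, 10 → 4
25 → 12, 22, 16, 10 → 4
32 → 12, 22, 16, 10 → 4
12 → 10 → 1
22 → 16, 10 → 2
16 → 10 → 1
10 → none → 0
Sum: 10 + 8 + 2 + 3 + 4 + 4 + 4 + 1 + 2 + 1 + 0 = 39

39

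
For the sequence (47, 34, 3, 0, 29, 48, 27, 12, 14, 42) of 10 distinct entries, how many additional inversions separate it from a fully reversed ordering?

21 inversions short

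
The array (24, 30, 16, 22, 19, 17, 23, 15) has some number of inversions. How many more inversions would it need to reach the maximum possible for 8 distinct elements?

8

Maximum inversions for 8 distinct elements is C(8, 2) = 8·7/2 = 28.
Current inversions — for each element, count later smaller elements:
24: 6
30: 6
16: 1
22: 3
19: 2
17: 1
23: 1
15: 0
Current total: 6 + 6 + 1 + 3 + 2 + 1 + 1 + 0 = 20
Shortfall: 28 − 20 = 8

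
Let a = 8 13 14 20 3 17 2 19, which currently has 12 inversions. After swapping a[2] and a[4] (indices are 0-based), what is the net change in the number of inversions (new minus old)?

-1

Positions 2 and 4 hold 14 and 3; after swapping, the array is [8, 13, 3, 20, 14, 17, 2, 19].
Sweep left to right; for each value list the smaller values that follow it:
8: 2
13: 2
3: 1
20: 4
14: 1
17: 1
2: 0
19: 0
Sum: 2 + 2 + 1 + 4 + 1 + 1 + 0 + 0 = 11
Change: 11 − 12 = -1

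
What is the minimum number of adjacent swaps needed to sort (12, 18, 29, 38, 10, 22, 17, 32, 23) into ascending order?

Each adjacent swap fixes exactly one inversion, so the minimum swap count equals the number of inversions.
Count inversions — for each element, later elements that are smaller:
12: 10 → 1
18: 10, 17 → 2
29: 10, 22, 17, 23 → 4
38: 10, 22, 17, 32, 23 → 5
10: none → 0
22: 17 → 1
17: none → 0
32: 23 → 1
23: none → 0
Total inversions: 1 + 2 + 4 + 5 + 0 + 1 + 0 + 1 + 0 = 14

14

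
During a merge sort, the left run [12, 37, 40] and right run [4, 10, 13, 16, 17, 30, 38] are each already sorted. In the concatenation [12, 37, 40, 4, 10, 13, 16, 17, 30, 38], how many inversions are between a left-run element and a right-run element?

There are 15 split inversions.

For each element r of the right run, count left-run elements greater than r:
r = 4: 12, 37, 40 → 3
r = 10: 12, 37, 40 → 3
r = 13: 37, 40 → 2
r = 16: 37, 40 → 2
r = 17: 37, 40 → 2
r = 30: 37, 40 → 2
r = 38: 40 → 1
Cross-inversions: 3 + 3 + 2 + 2 + 2 + 2 + 1 = 15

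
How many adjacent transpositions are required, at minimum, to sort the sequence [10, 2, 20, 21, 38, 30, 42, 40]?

Swaps: 3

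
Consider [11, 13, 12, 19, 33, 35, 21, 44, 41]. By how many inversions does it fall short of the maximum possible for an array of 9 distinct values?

Maximum inversions for 9 distinct elements is C(9, 2) = 9·8/2 = 36.
Current inversions — for each element, count later smaller elements:
11: 0
13: 1
12: 0
19: 0
33: 1
35: 1
21: 0
44: 1
41: 0
Current total: 0 + 1 + 0 + 0 + 1 + 1 + 0 + 1 + 0 = 4
Shortfall: 36 − 4 = 32

32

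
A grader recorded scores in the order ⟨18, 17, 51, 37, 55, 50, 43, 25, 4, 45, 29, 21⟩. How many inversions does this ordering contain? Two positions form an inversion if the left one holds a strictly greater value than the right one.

Element-by-element contributions:
18: 2
17: 1
51: 8
37: 4
55: 7
50: 6
43: 4
25: 2
4: 0
45: 2
29: 1
21: 0
Sum: 2 + 1 + 8 + 4 + 7 + 6 + 4 + 2 + 0 + 2 + 1 + 0 = 37

Out-of-order pairs: 37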